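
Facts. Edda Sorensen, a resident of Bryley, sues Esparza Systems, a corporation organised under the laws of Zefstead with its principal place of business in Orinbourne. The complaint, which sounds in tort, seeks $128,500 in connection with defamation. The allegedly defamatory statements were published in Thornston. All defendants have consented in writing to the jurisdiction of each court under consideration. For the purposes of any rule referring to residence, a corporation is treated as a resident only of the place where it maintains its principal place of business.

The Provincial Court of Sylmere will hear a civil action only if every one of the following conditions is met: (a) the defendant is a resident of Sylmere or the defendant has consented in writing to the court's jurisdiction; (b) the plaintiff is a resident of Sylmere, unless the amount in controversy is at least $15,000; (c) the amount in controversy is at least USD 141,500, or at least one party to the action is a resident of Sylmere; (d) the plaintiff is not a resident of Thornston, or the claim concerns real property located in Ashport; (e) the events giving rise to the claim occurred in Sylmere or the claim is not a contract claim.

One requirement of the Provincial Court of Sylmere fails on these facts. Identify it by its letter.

(c)

The Provincial Court of Sylmere:
  (a) Every defendant has filed written consent, so this disjunct is met. Satisfied.
  (b) The plaintiff resides in Bryley, not Sylmere. But the amount in controversy is $128,500, which meets the 15,000 dollars floor, and the 'unless' clause therefore excuses the requirement. Condition met.
  (c) The amount in controversy is USD 128,500, below the $141,500 floor; no party resides in Sylmere — none of the alternatives is met. Fails.
  (d) The plaintiff resides in Bryley, which is not Thornston, which satisfies one of the alternatives. Met.
  (e) The claim is a tort claim, not a contract claim, which satisfies one of the alternatives. Met.
Only condition (c) fails.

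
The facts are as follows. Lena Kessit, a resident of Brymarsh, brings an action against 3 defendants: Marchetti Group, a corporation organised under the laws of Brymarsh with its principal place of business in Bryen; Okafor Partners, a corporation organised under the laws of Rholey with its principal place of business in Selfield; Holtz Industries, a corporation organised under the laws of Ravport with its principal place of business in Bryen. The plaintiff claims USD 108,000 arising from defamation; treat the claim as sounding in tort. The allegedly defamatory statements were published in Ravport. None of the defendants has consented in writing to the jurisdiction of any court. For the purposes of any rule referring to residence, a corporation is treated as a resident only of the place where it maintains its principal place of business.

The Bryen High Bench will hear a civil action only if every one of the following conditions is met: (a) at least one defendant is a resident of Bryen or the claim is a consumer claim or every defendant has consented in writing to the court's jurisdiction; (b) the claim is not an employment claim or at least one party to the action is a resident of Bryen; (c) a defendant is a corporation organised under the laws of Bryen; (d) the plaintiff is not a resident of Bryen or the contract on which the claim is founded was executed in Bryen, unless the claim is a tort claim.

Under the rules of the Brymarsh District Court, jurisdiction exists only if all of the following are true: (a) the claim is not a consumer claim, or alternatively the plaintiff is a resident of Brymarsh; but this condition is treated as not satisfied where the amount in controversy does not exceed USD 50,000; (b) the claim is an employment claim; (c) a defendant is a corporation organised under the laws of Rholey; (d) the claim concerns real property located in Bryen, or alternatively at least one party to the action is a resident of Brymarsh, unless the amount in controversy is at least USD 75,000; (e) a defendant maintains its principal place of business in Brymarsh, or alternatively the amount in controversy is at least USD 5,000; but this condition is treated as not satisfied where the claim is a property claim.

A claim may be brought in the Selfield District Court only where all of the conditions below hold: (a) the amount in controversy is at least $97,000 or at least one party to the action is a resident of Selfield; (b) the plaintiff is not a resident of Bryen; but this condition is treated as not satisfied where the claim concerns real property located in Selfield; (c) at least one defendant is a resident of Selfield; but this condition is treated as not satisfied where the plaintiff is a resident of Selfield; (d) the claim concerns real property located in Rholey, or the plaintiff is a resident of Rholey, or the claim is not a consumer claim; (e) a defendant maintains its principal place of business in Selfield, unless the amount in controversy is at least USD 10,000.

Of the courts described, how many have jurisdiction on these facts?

The Bryen High Bench:
  (a) Marchetti Group resides in Bryen, so one alternative holds. Met.
  (b) The claim is a tort claim, not an employment claim, which satisfies one of the alternatives. Condition met.
  (c) The corporate defendant(s) are organised in Brymarsh, Ravport, Rholey, not Bryen. Not met.
  (d) The plaintiff resides in Brymarsh, which is not Bryen, so one alternative holds. Satisfied.
  → No jurisdiction.
The Brymarsh District Court:
  (a) The claim is a tort claim, not a consumer claim, which satisfies one of the alternatives. The carve-out does not apply: the amount in controversy is $108,000, above the USD 50,000 ceiling. Satisfied.
  (b) The claim is a tort claim, not an employment claim. Condition not met.
  (c) Okafor Partners is organised under the laws of Rholey. Met.
  (d) Lena Kessit resides in Brymarsh, so one alternative holds. Met.
  (e) The amount in controversy is $108,000, which meets the USD 5,000 floor, which satisfies one of the alternatives. And the carve-out is inapplicable — the claim is a tort claim, not a property claim. Met.
  → No jurisdiction.
The Selfield District Court:
  (a) The amount in controversy is $108,000, which meets the 97,000 dollars floor, so one alternative holds. Met.
  (b) The plaintiff resides in Brymarsh, which is not Bryen. The carve-out does not apply: the claim does not concern real property. Met.
  (c) Okafor Partners resides in Selfield. And the carve-out is inapplicable — the plaintiff resides in Brymarsh, not Selfield. Met.
  (d) The claim is a tort claim, not a consumer claim, so this disjunct is met. Condition met.
  (e) Okafor Partners has its principal place of business in Selfield. Satisfied.
  → All conditions met; jurisdiction exists.
Courts with jurisdiction: the Selfield District Court — 1 in total.

1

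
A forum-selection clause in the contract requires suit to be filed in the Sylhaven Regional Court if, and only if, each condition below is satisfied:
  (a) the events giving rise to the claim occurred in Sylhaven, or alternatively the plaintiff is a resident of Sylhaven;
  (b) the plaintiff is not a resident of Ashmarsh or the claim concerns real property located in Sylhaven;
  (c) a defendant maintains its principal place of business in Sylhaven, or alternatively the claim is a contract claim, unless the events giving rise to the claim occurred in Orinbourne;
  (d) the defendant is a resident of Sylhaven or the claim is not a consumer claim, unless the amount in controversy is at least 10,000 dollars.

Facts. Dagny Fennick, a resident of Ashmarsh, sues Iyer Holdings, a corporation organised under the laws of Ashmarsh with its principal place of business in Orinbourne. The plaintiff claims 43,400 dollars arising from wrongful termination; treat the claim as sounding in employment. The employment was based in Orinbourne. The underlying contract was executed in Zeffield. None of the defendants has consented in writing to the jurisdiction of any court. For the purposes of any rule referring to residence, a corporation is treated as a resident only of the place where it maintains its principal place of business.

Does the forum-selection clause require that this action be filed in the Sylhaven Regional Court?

The Sylhaven Regional Court:
  (a) The operative events occurred in Orinbourne, not Sylhaven; the plaintiff resides in Ashmarsh, not Sylhaven — every alternative fails. Condition not met.
  (b) The plaintiff resides in Ashmarsh; the claim does not concern real property — none of the alternatives is met. Condition not met.
  (c) The corporate defendant(s) have their principal place of business in Orinbourne, not Sylhaven; the claim is an employment claim, not a contract claim — no alternative holds. However, the operative events occurred in Orinbourne, so the 'unless' proviso supplies this condition. Condition met.
  (d) The claim is an employment claim, not a consumer claim, so one alternative holds. Met.
  → The clause does not apply.

No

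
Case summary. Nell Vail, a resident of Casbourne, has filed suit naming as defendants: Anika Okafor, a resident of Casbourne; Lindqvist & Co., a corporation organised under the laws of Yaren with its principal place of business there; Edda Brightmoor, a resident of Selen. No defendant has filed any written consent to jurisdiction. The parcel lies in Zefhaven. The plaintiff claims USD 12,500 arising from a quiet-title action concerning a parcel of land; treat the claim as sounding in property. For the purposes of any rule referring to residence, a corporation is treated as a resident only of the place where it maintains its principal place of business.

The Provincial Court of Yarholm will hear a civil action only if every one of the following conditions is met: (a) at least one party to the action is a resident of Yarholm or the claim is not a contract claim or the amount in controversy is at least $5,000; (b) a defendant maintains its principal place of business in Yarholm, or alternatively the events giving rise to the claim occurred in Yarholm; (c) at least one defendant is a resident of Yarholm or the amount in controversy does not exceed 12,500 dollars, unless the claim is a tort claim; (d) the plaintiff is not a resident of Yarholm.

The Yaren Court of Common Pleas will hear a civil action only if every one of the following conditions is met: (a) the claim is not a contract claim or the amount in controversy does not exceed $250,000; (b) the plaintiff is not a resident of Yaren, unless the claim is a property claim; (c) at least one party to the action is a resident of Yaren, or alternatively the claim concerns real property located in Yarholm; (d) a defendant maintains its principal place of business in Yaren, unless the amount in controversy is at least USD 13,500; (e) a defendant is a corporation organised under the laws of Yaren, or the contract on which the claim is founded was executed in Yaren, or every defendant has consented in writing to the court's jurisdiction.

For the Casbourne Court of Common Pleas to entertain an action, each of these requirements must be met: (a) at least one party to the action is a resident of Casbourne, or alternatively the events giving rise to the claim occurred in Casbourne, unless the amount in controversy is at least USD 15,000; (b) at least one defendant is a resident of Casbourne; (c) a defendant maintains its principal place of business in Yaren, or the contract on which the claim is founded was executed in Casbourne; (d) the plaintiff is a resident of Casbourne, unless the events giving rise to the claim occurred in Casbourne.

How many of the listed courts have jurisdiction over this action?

2

The Provincial Court of Yarholm:
  (a) The claim is a property claim, not a contract claim — that alternative is enough. Condition met.
  (b) The corporate defendant(s) have their principal place of business in Yaren, not Yarholm; the operative events occurred in Zefhaven, not Yarholm — every alternative fails. Not met.
  (c) The amount in controversy is 12,500 dollars, within the USD 12,500 ceiling, so one alternative holds. Satisfied.
  (d) The plaintiff resides in Casbourne, which is not Yarholm. Satisfied.
  → No jurisdiction.
The Yaren Court of Common Pleas:
  (a) The claim is a property claim, not a contract claim, so this disjunct is met. Met.
  (b) The plaintiff resides in Casbourne, which is not Yaren. Met.
  (c) Lindqvist & Co. resides in Yaren, which satisfies one of the alternatives. Met.
  (d) Lindqvist & Co. has its principal place of business in Yaren. Condition met.
  (e) Lindqvist & Co. is organised under the laws of Yaren, so this disjunct is met. Met.
  → All conditions met; jurisdiction exists.
The Casbourne Court of Common Pleas:
  (a) Nell Vail resides in Casbourne, which satisfies one of the alternatives. Condition met.
  (b) Anika Okafor resides in Casbourne. Satisfied.
  (c) Lindqvist & Co. has its principal place of business in Yaren, so one alternative holds. Condition met.
  (d) The plaintiff resides in Casbourne. Satisfied.
  → Jurisdiction lies.
Courts with jurisdiction: the Yaren Court of Common Pleas, the Casbourne Court of Common Pleas — 2 in total.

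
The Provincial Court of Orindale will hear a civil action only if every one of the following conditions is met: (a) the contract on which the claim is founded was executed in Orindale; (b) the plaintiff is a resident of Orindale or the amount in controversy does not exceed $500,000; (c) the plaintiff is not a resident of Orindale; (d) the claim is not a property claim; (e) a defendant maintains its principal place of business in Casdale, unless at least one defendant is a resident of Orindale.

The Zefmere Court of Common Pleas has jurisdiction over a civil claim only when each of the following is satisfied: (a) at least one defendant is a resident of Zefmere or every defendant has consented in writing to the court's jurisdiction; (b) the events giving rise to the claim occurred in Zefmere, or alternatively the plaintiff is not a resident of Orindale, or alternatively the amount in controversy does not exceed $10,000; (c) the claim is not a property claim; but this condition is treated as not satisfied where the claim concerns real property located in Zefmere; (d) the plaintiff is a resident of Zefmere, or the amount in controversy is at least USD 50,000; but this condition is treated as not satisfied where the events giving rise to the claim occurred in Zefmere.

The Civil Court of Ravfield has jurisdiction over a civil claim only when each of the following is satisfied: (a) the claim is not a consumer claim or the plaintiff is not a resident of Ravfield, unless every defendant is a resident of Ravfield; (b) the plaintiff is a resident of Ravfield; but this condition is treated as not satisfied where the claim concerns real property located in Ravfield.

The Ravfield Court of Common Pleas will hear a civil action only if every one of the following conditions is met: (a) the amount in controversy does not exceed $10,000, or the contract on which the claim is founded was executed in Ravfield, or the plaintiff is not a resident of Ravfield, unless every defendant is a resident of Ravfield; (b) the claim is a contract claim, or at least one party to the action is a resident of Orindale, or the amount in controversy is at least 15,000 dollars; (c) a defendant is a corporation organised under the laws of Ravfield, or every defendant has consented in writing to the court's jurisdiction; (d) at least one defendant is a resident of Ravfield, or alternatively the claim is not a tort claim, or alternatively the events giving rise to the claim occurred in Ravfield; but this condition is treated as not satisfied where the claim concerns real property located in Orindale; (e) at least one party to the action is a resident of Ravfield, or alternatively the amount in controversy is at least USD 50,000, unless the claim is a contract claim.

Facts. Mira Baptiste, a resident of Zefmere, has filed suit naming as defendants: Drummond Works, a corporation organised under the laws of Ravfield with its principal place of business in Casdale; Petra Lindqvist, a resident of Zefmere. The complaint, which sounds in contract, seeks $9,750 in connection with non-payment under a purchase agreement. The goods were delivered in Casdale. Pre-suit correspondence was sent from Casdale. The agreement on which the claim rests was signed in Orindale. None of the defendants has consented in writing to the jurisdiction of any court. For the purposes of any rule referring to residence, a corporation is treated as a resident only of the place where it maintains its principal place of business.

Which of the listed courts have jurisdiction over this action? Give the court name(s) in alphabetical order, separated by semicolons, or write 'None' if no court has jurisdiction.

The Provincial Court of Orindale:
  (a) The contract was executed in Orindale. Satisfied.
  (b) The amount in controversy is $9,750, within the USD 500,000 ceiling, so one alternative holds. Satisfied.
  (c) The plaintiff resides in Zefmere, which is not Orindale. Satisfied.
  (d) The claim is a contract claim, not a property claim. Condition met.
  (e) Drummond Works has its principal place of business in Casdale. Met.
  → The court has jurisdiction.
The Zefmere Court of Common Pleas:
  (a) Petra Lindqvist resides in Zefmere, which satisfies one of the alternatives. Condition met.
  (b) The plaintiff resides in Zefmere, which is not Orindale — that alternative is enough. Satisfied.
  (c) The claim is a contract claim, not a property claim. The exception is not triggered, since the claim does not concern real property. Condition met.
  (d) The plaintiff resides in Zefmere, which satisfies one of the alternatives. The exception is not triggered, since the operative events occurred in Casdale, not Zefmere. Condition met.
  → All conditions met; jurisdiction exists.
The Civil Court of Ravfield:
  (a) The claim is a contract claim, not a consumer claim, which satisfies one of the alternatives. Satisfied.
  (b) The plaintiff resides in Zefmere, not Ravfield. Not met.
  → Not every requirement is met — no jurisdiction.
The Ravfield Court of Common Pleas:
  (a) The amount in controversy is $9,750, within the 10,000 dollars ceiling, so one alternative holds. Met.
  (b) The claim is a contract claim, so one alternative holds. Satisfied.
  (c) Drummond Works is organised under the laws of Ravfield, which satisfies one of the alternatives. Satisfied.
  (d) The claim is a contract claim, not a tort claim, which satisfies one of the alternatives. And the carve-out is inapplicable — the claim does not concern real property. Met.
  (e) No party resides in Ravfield; the amount in controversy is $9,750, below the $50,000 floor — none of the alternatives is met. The proviso rescues it, though: the claim is a contract claim. Met.
  → The court has jurisdiction.

the Provincial Court of Orindale; the Ravfield Court of Common Pleas; the Zefmere Court of Common Pleas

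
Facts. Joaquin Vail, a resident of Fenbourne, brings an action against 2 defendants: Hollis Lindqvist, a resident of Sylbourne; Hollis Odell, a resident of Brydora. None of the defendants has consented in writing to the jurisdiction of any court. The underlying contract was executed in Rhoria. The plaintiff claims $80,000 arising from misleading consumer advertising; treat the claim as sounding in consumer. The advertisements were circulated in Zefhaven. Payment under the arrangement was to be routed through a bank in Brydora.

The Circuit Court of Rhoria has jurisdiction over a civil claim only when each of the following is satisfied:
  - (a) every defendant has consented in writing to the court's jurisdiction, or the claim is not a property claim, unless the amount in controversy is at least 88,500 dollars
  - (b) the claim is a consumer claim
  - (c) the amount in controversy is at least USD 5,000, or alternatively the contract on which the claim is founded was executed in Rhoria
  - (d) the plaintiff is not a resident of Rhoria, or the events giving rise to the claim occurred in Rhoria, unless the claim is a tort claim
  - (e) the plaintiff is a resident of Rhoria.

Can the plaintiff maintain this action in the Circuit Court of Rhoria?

The Circuit Court of Rhoria:
  (a) The claim is a consumer claim, not a property claim, which satisfies one of the alternatives. Met.
  (b) The claim is a consumer claim. Satisfied.
  (c) The amount in controversy is $80,000, which meets the 5,000 dollars floor — that alternative is enough. Condition met.
  (d) The plaintiff resides in Fenbourne, which is not Rhoria, which satisfies one of the alternatives. Met.
  (e) The plaintiff resides in Fenbourne, not Rhoria. Not satisfied.
  → Not every requirement is met — no jurisdiction.

No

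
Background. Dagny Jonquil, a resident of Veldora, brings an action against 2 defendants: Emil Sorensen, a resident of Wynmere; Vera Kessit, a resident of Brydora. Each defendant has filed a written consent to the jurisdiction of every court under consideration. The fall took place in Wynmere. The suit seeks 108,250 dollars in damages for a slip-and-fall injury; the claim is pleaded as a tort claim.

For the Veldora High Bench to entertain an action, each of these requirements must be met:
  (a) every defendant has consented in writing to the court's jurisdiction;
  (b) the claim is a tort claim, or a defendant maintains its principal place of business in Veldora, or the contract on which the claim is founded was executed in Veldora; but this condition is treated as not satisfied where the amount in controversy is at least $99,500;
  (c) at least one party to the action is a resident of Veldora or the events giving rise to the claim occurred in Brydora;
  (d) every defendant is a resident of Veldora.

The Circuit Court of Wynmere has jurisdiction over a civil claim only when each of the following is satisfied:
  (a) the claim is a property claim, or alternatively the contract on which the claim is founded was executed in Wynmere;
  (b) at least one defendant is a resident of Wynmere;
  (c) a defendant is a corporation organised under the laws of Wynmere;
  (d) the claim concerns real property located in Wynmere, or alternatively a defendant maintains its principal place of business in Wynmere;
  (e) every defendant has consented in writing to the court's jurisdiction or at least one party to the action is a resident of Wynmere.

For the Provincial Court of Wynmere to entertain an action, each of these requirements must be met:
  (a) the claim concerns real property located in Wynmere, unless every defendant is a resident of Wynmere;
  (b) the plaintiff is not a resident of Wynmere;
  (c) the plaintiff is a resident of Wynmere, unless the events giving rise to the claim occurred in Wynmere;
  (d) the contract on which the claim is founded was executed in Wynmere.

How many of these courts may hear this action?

0

The Veldora High Bench:
  (a) Every defendant has filed written consent. Met.
  (b) The claim is a tort claim, which satisfies one of the alternatives. However, the amount in controversy is 108,250 dollars, which meets the USD 99,500 floor, which falls within the stated exception and so defeats the condition. Not met.
  (c) Dagny Jonquil resides in Veldora, which satisfies one of the alternatives. Met.
  (d) The defendants reside as follows — Emil Sorensen in Wynmere, Vera Kessit in Brydora — not all in Veldora. Fails.
  → At least one condition fails; no jurisdiction.
The Circuit Court of Wynmere:
  (a) The claim is a tort claim, not a property claim; no contract (and hence no place of execution) is alleged — none of the alternatives is met. Not satisfied.
  (b) Emil Sorensen resides in Wynmere. Condition met.
  (c) No defendant is a corporation. Fails.
  (d) The claim does not concern real property; no defendant is a corporation — none of the alternatives is met. Condition not met.
  (e) Every defendant has filed written consent, which satisfies one of the alternatives. Met.
  → Not every requirement is met — no jurisdiction.
The Provincial Court of Wynmere:
  (a) The claim does not concern real property. Nor does the 'unless' clause help: the defendants reside as follows — Emil Sorensen in Wynmere, Vera Kessit in Brydora — not all in Wynmere. Fails.
  (b) The plaintiff resides in Veldora, which is not Wynmere. Satisfied.
  (c) The plaintiff resides in Veldora, not Wynmere. The proviso rescues it, though: the operative events occurred in Wynmere. Satisfied.
  (d) No contract (and hence no place of execution) is alleged. Condition not met.
  → No jurisdiction.
No court satisfies all of its conditions.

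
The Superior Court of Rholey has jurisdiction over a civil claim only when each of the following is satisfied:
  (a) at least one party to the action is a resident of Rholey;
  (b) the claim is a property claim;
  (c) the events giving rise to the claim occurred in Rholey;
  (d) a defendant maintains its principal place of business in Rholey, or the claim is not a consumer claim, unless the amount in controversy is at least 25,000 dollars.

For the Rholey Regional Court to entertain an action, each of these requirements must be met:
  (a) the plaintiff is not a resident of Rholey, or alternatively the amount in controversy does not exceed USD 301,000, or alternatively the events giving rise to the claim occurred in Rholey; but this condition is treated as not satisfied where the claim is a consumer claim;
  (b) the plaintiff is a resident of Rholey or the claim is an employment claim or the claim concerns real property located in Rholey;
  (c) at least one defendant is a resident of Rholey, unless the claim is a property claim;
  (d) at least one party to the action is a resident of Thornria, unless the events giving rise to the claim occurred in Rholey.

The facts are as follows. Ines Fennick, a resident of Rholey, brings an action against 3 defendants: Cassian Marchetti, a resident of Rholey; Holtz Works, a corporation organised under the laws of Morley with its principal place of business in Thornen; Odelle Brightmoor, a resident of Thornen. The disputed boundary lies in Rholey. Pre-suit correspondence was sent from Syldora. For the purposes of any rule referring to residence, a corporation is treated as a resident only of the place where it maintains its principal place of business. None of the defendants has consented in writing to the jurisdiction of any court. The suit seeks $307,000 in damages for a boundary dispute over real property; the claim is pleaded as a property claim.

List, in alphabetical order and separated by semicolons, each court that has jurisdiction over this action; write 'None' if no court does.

the Rholey Regional Court; the Superior Court of Rholey

The Superior Court of Rholey:
  (a) Ines Fennick resides in Rholey. Met.
  (b) The claim is a property claim. Satisfied.
  (c) The operative events occurred in Rholey. Satisfied.
  (d) The claim is a property claim, not a consumer claim — that alternative is enough. Condition met.
  → Every requirement is satisfied — jurisdiction.
The Rholey Regional Court:
  (a) The operative events occurred in Rholey, so this disjunct is met. And the carve-out is inapplicable — the claim is a property claim, not a consumer claim. Satisfied.
  (b) The plaintiff resides in Rholey, which satisfies one of the alternatives. Satisfied.
  (c) Cassian Marchetti resides in Rholey. Satisfied.
  (d) No party resides in Thornria. The proviso rescues it, though: the operative events occurred in Rholey. Satisfied.
  → The court has jurisdiction.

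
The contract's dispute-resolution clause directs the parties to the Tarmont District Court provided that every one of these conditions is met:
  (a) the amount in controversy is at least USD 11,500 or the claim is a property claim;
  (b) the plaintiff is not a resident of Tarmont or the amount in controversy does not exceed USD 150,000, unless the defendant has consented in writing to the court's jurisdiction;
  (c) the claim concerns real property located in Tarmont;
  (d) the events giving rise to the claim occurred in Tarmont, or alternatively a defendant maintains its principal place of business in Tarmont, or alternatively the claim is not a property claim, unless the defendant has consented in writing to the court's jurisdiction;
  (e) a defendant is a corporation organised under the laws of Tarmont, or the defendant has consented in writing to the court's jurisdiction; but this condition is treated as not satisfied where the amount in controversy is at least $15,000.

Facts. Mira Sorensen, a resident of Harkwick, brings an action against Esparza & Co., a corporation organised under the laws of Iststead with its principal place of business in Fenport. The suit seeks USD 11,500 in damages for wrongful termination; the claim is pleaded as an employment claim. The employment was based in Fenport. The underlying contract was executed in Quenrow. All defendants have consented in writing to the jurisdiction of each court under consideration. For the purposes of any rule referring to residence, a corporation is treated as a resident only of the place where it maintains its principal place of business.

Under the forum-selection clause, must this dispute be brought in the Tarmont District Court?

The Tarmont District Court:
  (a) The amount in controversy is $11,500, which meets the USD 11,500 floor, so one alternative holds. Condition met.
  (b) The plaintiff resides in Harkwick, which is not Tarmont — that alternative is enough. Satisfied.
  (c) The claim does not concern real property. Not met.
  (d) The claim is an employment claim, not a property claim, which satisfies one of the alternatives. Met.
  (e) Every defendant has filed written consent, which satisfies one of the alternatives. The exception is not triggered, since the amount in controversy is USD 11,500, below the 15,000 dollars floor. Met.
  → The clause does not apply.

No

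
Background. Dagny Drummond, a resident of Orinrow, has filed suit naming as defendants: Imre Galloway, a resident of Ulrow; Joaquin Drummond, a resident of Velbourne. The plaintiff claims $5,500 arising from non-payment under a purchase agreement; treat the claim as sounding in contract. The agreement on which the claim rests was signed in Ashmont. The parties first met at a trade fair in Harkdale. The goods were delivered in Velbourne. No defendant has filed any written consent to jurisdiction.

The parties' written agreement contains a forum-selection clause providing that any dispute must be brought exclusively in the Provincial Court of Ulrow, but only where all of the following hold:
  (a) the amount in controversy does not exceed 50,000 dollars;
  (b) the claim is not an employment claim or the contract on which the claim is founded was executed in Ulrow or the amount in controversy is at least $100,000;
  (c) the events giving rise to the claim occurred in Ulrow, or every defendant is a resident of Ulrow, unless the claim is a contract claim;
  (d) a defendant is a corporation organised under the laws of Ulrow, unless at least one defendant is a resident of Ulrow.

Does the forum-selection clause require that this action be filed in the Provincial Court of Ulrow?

The Provincial Court of Ulrow:
  (a) The amount in controversy is 5,500 dollars, within the 50,000 dollars ceiling. Satisfied.
  (b) The claim is a contract claim, not an employment claim — that alternative is enough. Met.
  (c) The operative events occurred in Velbourne, not Ulrow; the defendants reside as follows — Imre Galloway in Ulrow, Joaquin Drummond in Velbourne — not all in Ulrow — no alternative holds. The proviso rescues it, though: the claim is a contract claim. Met.
  (d) No defendant is a corporation. The proviso rescues it, though: Imre Galloway resides in Ulrow. Satisfied.
  → The clause applies.

Yes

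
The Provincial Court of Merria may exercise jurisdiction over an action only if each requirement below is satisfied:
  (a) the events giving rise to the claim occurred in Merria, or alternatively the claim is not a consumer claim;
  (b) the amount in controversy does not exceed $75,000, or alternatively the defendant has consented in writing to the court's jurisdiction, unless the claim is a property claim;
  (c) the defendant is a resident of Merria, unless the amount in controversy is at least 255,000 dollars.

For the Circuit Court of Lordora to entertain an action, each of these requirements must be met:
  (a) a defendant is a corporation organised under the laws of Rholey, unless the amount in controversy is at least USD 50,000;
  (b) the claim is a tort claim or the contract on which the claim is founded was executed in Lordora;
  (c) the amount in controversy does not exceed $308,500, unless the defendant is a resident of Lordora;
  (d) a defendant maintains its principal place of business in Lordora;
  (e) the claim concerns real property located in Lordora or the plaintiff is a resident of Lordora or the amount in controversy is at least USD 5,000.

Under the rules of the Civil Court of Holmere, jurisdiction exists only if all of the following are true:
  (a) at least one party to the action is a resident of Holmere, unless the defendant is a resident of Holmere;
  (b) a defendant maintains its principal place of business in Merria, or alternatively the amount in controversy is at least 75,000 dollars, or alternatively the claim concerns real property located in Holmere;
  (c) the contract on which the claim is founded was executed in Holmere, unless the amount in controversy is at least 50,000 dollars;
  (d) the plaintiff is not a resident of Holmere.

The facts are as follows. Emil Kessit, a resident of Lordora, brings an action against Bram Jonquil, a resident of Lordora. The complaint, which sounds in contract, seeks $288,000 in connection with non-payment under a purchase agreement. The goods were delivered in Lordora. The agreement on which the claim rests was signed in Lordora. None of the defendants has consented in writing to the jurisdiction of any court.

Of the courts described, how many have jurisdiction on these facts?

0

The Provincial Court of Merria:
  (a) The claim is a contract claim, not a consumer claim, so this disjunct is met. Condition met.
  (b) The amount in controversy is $288,000, above the 75,000 dollars ceiling; no such written consent has been filed — none of the alternatives is met. The proviso offers no rescue either, since the claim is a contract claim, not a property claim. Not met.
  (c) The defendant resides in Lordora, not Merria. But the amount in controversy is $288,000, which meets the 255,000 dollars floor, and the 'unless' clause therefore excuses the requirement. Condition met.
  → No jurisdiction.
The Circuit Court of Lordora:
  (a) No defendant is a corporation. The proviso rescues it, though: the amount in controversy is $288,000, which meets the 50,000 dollars floor. Satisfied.
  (b) The contract was executed in Lordora, so this disjunct is met. Satisfied.
  (c) The amount in controversy is USD 288,000, within the 308,500 dollars ceiling. Condition met.
  (d) No defendant is a corporation. Condition not met.
  (e) The plaintiff resides in Lordora, so this disjunct is met. Satisfied.
  → No jurisdiction.
The Civil Court of Holmere:
  (a) No party resides in Holmere. The proviso offers no rescue either, since the defendant resides in Lordora, not Holmere. Not met.
  (b) The amount in controversy is USD 288,000, which meets the USD 75,000 floor — that alternative is enough. Satisfied.
  (c) The contract was executed in Lordora, not Holmere. But the amount in controversy is 288,000 dollars, which meets the 50,000 dollars floor, and the 'unless' clause therefore excuses the requirement. Met.
  (d) The plaintiff resides in Lordora, which is not Holmere. Met.
  → At least one condition fails; no jurisdiction.
No court satisfies all of its conditions.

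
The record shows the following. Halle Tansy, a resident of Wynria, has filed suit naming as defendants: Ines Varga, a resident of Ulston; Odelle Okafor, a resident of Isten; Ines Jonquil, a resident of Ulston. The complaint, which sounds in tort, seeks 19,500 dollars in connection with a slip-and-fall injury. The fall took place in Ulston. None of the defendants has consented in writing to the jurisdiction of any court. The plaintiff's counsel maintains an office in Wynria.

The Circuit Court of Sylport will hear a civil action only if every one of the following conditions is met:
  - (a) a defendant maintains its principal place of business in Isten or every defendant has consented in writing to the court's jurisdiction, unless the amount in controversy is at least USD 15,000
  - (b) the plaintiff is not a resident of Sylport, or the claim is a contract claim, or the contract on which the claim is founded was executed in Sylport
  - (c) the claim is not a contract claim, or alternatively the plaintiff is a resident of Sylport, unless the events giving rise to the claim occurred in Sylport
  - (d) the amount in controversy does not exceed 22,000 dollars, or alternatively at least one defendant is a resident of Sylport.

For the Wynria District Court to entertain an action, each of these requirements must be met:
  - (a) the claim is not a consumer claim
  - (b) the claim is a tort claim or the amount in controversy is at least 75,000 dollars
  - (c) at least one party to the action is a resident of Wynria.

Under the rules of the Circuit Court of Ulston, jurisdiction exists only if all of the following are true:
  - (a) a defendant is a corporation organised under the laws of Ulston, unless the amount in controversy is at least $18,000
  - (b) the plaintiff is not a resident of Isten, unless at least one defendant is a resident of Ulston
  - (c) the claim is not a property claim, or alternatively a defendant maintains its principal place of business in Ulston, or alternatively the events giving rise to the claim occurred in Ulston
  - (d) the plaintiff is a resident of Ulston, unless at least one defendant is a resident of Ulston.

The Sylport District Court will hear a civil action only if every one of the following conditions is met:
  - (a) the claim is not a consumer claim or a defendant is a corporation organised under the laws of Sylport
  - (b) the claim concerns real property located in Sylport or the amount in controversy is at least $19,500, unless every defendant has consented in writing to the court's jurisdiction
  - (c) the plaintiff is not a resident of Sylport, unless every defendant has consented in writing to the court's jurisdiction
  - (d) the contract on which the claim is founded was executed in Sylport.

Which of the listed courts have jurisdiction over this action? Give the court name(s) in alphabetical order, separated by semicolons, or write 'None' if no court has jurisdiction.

The Circuit Court of Sylport:
  (a) No defendant is a corporation; no such written consent has been filed — every alternative fails. However, the amount in controversy is $19,500, which meets the $15,000 floor, so the 'unless' proviso supplies this condition. Condition met.
  (b) The plaintiff resides in Wynria, which is not Sylport, which satisfies one of the alternatives. Satisfied.
  (c) The claim is a tort claim, not a contract claim, so this disjunct is met. Met.
  (d) The amount in controversy is USD 19,500, within the $22,000 ceiling, so one alternative holds. Met.
  → The court has jurisdiction.
The Wynria District Court:
  (a) The claim is a tort claim, not a consumer claim. Satisfied.
  (b) The claim is a tort claim — that alternative is enough. Condition met.
  (c) Halle Tansy resides in Wynria. Met.
  → Every requirement is satisfied — jurisdiction.
The Circuit Court of Ulston:
  (a) No defendant is a corporation. The proviso rescues it, though: the amount in controversy is $19,500, which meets the 18,000 dollars floor. Met.
  (b) The plaintiff resides in Wynria, which is not Isten. Satisfied.
  (c) The claim is a tort claim, not a property claim, so this disjunct is met. Condition met.
  (d) The plaintiff resides in Wynria, not Ulston. However, Ines Varga resides in Ulston, so the 'unless' proviso supplies this condition. Condition met.
  → Every requirement is satisfied — jurisdiction.
The Sylport District Court:
  (a) The claim is a tort claim, not a consumer claim, so one alternative holds. Met.
  (b) The amount in controversy is 19,500 dollars, which meets the USD 19,500 floor, so one alternative holds. Met.
  (c) The plaintiff resides in Wynria, which is not Sylport. Met.
  (d) No contract (and hence no place of execution) is alleged. Fails.
  → At least one condition fails; no jurisdiction.

the Circuit Court of Sylport; the Circuit Court of Ulston; the Wynria District Court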